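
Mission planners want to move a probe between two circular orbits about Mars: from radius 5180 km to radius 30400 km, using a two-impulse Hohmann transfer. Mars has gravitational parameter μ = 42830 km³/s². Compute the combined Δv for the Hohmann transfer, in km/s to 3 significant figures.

Δv = 1.43 km/s

Transfer-ellipse semi-major axis a_t = (r₁ + r₂)/2 = (5180 + 30400)/2 = 17790 km.
At r₁ the circular-orbit speed is v₁ = √(μ/r₁) = 2.8755 km/s.
Transfer-orbit speed at r₁ (v² = μ(2/r − 1/a)): v_p = √[μ(2/r₁ − 1/a_t)] = 3.7589 km/s.
First burn Δv₁ = |v_p − v₁| = 0.8834 km/s.
At r₂, v₂ = √(μ/r₂) = 1.187 km/s.
Transfer-orbit speed at r₂: v_a = √[μ(2/r₂ − 1/a_t)] = 0.6405 km/s.
Second burn Δv₂ = |v₂ − v_a| = 0.5465 km/s.
Total Δv = Δv₁ + Δv₂ = 1.430 km/s.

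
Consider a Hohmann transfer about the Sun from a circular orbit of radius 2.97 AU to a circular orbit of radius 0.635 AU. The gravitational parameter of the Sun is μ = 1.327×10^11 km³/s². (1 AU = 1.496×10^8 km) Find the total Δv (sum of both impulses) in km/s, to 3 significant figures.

In km: r₁ = 2.97 × 1.496×10^8 = 4.44312×10^8 km; r₂ = 0.635 × 1.496×10^8 = 9.4996×10^7 km.
The Hohmann ellipse has a_t = (r₁ + r₂)/2 = 2.69654×10^8 km.
Circular speed at r₁: v₁ = √(μ/r₁) = √(1.327×10^11/4.44312×10^8) = 17.2819 km/s.
Transfer-orbit speed at r₁ (vis-viva equation): v_a = √[μ(2/r₁ − 1/a_t)] = 10.2575 km/s.
First burn Δv₁ = |v_a − v₁| = 7.0244 km/s.
At r₂, v₂ = √(μ/r₂) = 37.375 km/s.
Transfer-orbit speed at r₂: v_p = √[μ(2/r₂ − 1/a_t)] = 47.976 km/s.
Second burn Δv₂ = |v₂ − v_p| = 10.601 km/s.
Δv = Δv₁ + Δv₂ = 7.0244 + 10.601 = 17.63 km/s.

Δv = 17.6 km/s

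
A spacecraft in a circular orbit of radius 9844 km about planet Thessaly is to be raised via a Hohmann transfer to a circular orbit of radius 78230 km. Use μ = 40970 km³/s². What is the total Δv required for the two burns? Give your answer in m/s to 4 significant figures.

Δv = 1061 m/s

Transfer-ellipse semi-major axis a_t = (r₁ + r₂)/2 = (9844 + 78230)/2 = 44037 km.
Circular speed at r₁: v₁ = √(μ/r₁) = √(40970/9844) = 2.04008 km/s.
Transfer-orbit speed at r₁ (v² = μ(2/r − 1/a)): v_p = √[μ(2/r₁ − 1/a_t)] = 2.71910 km/s.
First burn Δv₁ = |v_p − v₁| = 0.67902 km/s.
At r₂, v₂ = √(μ/r₂) = 0.72368 km/s.
Transfer-orbit speed at r₂: v_a = √[μ(2/r₂ − 1/a_t)] = 0.34216 km/s.
Second burn Δv₂ = |v₂ − v_a| = 0.38152 km/s.
Δv = Δv₁ + Δv₂ = 0.67902 + 0.38152 = 1.061 km/s.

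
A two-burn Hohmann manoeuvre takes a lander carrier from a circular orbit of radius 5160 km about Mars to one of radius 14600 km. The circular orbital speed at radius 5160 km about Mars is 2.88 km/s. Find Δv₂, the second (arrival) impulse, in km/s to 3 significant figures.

Δv₂ = 0.475 km/s

From the circular-orbit relation v² = μ/r at r = 5160 km: μ = v²r = (2.88)² × 5160 = 42799.1 km³/s².
Transfer-ellipse semi-major axis a_t = (r₁ + r₂)/2 = (5160 + 14600)/2 = 9880 km.
Circular speed at r = 14600 km: v_c = √(μ/r) = 1.7121 km/s.
Vis-viva on the transfer ellipse at r = 14600 km gives v_t = √[μ(2/r − 1/a_t)] = 1.2373 km/s.
Δv₂ = |v_t − v_c| = |1.2373 − 1.7121| = 0.4748 km/s.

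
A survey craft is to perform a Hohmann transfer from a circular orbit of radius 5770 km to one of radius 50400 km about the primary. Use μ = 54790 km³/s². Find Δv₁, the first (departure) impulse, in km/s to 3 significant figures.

Δv₁ = 1.05 km/s

The Hohmann ellipse has a_t = (r₁ + r₂)/2 = 28085 km.
Circular speed at r = 5770 km: v_c = √(μ/r) = 3.08150 km/s.
Transfer-orbit speed at the same r (vis-viva, a = a_t): v_t = √[μ(2/r − 1/a_t)] = 4.12801 km/s.
Δv₁ = |v_t − v_c| = |4.12801 − 3.08150| = 1.047 km/s.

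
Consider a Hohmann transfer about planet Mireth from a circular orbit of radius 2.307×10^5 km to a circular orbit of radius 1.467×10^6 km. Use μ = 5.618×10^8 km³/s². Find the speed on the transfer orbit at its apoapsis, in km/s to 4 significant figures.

v = 10.20 km/s

Transfer-ellipse semi-major axis a_t = (r₁ + r₂)/2 = (2.307×10^5 + 1.467×10^6)/2 = 8.4885×10^5 km.
The apoapsis of the transfer ellipse is at r = 1.467×10^6 km.
Applying v² = μ(2/r − 1/a_t): v = 10.20 km/s.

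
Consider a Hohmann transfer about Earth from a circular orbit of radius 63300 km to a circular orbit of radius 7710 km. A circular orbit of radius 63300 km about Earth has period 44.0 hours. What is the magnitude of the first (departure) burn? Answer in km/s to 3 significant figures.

Δv₁ = 1.34 km/s

From Kepler's third law T² = 4π²r³/μ at r = 63300 km, T = 44.0 hours = 44.0 × 3600 s = 1.584×10^5 s: μ = 4π²r³/T² = 3.99081×10^5 km³/s².
Transfer-ellipse semi-major axis a_t = (r₁ + r₂)/2 = (63300 + 7710)/2 = 35505 km.
On the circular orbit at r = 63300 km, v_c = √(μ/r) = 2.511 km/s.
Transfer-orbit speed at the same r (vis-viva, a = a_t): v_t = √[μ(2/r − 1/a_t)] = 1.170 km/s.
Δv₁ = |v_t − v_c| = |1.170 − 2.511| = 1.341 km/s.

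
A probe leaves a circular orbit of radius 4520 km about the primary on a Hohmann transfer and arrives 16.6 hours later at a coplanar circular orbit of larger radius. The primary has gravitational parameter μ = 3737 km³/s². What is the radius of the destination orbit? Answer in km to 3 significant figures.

Transfer time t = 16.6 hours = 59760 s, and t = π√(a_t³/μ).
So a_t = (μ t²/π²)^(1/3) = (3737 × (59760)² / π²)^(1/3) = 11058 km.
Since a_t = (r₁ + r₂)/2, r₂ = 2a_t − r₁ = 2×11058 − 4520 = 17596 km.

r₂ = 17600 km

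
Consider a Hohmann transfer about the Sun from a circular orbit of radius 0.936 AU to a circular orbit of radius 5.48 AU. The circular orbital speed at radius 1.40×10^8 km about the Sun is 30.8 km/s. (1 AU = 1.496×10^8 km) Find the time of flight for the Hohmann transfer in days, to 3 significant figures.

From the circular-orbit relation v² = μ/r at r = 1.40×10^8 km: μ = v²r = (30.8)² × 1.40×10^8 = 1.32810×10^11 km³/s².
In km: r₁ = 0.936 × 1.496×10^8 = 1.400256×10^8 km; r₂ = 5.48 × 1.496×10^8 = 8.19808×10^8 km.
Transfer-ellipse semi-major axis a_t = (r₁ + r₂)/2 = (1.400256×10^8 + 8.19808×10^8)/2 = 4.799168×10^8 km.
Transfer time t = π√(a_t³/μ) = π√((4.799168×10^8)³ / 1.32810×10^11) = 9.063×10^7 s.
Converting: 9.063×10^7 s ÷ 86400 s/day = 1050 days.

t = 1050 days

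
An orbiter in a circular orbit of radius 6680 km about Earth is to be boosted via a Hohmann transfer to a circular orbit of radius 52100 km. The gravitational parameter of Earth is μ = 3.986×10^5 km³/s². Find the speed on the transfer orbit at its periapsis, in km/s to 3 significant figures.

The Hohmann ellipse has a_t = (r₁ + r₂)/2 = 29390 km.
The periapsis of the transfer ellipse is at r = 6680 km.
From the vis-viva equation, v = √[μ(2/r − 1/a_t)] = 10.28 km/s.

v = 10.3 km/s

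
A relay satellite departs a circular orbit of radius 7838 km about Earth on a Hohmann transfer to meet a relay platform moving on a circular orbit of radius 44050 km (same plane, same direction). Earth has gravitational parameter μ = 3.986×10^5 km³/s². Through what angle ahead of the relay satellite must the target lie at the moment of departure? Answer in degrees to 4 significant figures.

Transfer-ellipse semi-major axis a_t = (r₁ + r₂)/2 = (7838 + 44050)/2 = 25944 km.
Transfer time t = π√(a_t³/μ) = 20790 s.
Target angular speed ω₂ = √(μ/r₂³) = 6.829×10^-5 rad/s.
Angle swept by the target during transfer: ω₂·t = 1.420 rad = 81.36°.
Arrival is 180° from departure on the ellipse, so φ = 180° − 81.36° = 98.64°.

φ = 98.64°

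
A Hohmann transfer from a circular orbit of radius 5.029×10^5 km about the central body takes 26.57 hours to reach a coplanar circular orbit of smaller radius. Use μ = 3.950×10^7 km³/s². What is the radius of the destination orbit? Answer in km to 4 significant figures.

Transfer time t = 26.57 hours = 95652 s, and t = π√(a_t³/μ).
So a_t = (μ t²/π²)^(1/3) = (3.950×10^7 × (95652)² / π²)^(1/3) = 3.3207×10^5 km.
Since a_t = (r₁ + r₂)/2, r₂ = 2a_t − r₁ = 2×3.3207×10^5 − 5.029×10^5 = 1.6124×10^5 km.

r₂ = 1.612×10^5 km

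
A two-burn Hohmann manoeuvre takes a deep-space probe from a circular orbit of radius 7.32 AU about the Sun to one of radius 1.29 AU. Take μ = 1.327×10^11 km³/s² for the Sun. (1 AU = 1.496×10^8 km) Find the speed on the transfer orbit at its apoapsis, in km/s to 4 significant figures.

v = 6.026 km/s

In km: r₁ = 7.32 × 1.496×10^8 = 1.095072×10^9 km; r₂ = 1.29 × 1.496×10^8 = 1.92984×10^8 km.
Transfer-ellipse semi-major axis a_t = (r₁ + r₂)/2 = (1.095072×10^9 + 1.92984×10^8)/2 = 6.44028×10^8 km.
The apoapsis of the transfer ellipse is at r = 1.095072×10^9 km.
Applying v² = μ(2/r − 1/a_t): v = 6.026 km/s.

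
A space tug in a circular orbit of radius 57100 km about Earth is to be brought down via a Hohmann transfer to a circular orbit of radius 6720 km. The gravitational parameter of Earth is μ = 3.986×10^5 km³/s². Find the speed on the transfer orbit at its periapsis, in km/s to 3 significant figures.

v = 10.3 km/s

Semi-major axis of the transfer orbit: a_t = (57100 + 6720)/2 = 31910 km.
At periapsis, r = 6720 km.
Vis-viva: v = √[μ(2/r − 1/a_t)] = √[3.986×10^5 × (2/6720 − 1/31910)] = 10.30 km/s.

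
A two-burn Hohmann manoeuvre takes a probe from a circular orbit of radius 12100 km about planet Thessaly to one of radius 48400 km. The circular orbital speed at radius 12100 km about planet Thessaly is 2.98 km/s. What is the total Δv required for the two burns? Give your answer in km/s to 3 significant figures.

Δv = 1.34 km/s

From the circular-orbit relation v² = μ/r at r = 12100 km: μ = v²r = (2.98)² × 12100 = 1.07453×10^5 km³/s².
The Hohmann ellipse has a_t = (r₁ + r₂)/2 = 30250 km.
At r₁ the circular-orbit speed is v₁ = √(μ/r₁) = 2.9800 km/s.
On the transfer ellipse at r₁, vis-viva gives v_p = √[μ(2/r₁ − 1/a_t)] = 3.7694 km/s.
First burn Δv₁ = |v_p − v₁| = 0.7894 km/s.
Circular speed at r₂: v₂ = √(μ/r₂) = 1.490 km/s.
Transfer-orbit speed at r₂: v_a = √[μ(2/r₂ − 1/a_t)] = 0.9424 km/s.
Second burn Δv₂ = |v₂ − v_a| = 0.5476 km/s.
Total Δv = Δv₁ + Δv₂ = 1.337 km/s.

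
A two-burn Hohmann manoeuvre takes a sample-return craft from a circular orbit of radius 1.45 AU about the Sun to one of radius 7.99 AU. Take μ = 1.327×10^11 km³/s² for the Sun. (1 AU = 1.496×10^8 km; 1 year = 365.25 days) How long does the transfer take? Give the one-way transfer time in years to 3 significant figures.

In km: r₁ = 1.45 × 1.496×10^8 = 2.1692×10^8 km; r₂ = 7.99 × 1.496×10^8 = 1.195304×10^9 km.
The Hohmann ellipse has a_t = (r₁ + r₂)/2 = 7.06112×10^8 km.
By Kepler's third law the transfer-orbit period is T = 2π√(a_t³/μ), so t = T/2 = 1.618×10^8 s.
Converting: 1.618×10^8 s ÷ 3.15576×10^7 s/year (365.25 × 86400) = 5.13 years.

t = 5.13 years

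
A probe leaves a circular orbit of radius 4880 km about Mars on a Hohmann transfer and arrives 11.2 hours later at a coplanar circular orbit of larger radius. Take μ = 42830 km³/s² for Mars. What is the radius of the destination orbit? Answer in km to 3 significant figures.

Transfer time t = 11.2 hours = 40320 s, and t = π√(a_t³/μ).
So a_t = (μ t²/π²)^(1/3) = (42830 × (40320)² / π²)^(1/3) = 19179 km.
Since a_t = (r₁ + r₂)/2, r₂ = 2a_t − r₁ = 2×19179 − 4880 = 33478 km.

r₂ = 33500 km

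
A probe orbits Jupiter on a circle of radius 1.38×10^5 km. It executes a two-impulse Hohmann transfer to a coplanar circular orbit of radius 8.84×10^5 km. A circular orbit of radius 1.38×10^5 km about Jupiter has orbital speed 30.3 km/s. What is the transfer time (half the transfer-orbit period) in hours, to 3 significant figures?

t = 28.3 hours

From the circular-orbit relation v² = μ/r at r = 1.38×10^5 km: μ = v²r = (30.3)² × 1.38×10^5 = 1.26696×10^8 km³/s².
Semi-major axis of the transfer orbit: a_t = (1.380×10^5 + 8.840×10^5)/2 = 5.110×10^5 km.
By Kepler's third law the transfer-orbit period is T = 2π√(a_t³/μ), so t = T/2 = 1.020×10^5 s.
Converting: 1.020×10^5 s ÷ 3600 s/hour = 28.3 hours.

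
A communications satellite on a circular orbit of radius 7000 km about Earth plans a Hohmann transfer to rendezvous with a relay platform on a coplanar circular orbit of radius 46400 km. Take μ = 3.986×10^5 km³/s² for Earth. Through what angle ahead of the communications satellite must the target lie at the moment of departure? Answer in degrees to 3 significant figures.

φ = 101°

Semi-major axis of the transfer orbit: a_t = (7000 + 46400)/2 = 26700 km.
The half-period of the transfer ellipse is t = π√(a_t³/μ) = 21709 s.
Target angular speed ω₂ = √(μ/r₂³) = 6.3167×10^-5 rad/s.
Angle swept by the target during transfer: ω₂·t = 1.3713 rad = 78.57°.
Arrival is 180° from departure on the ellipse, so φ = 180° − 78.57° = 101°.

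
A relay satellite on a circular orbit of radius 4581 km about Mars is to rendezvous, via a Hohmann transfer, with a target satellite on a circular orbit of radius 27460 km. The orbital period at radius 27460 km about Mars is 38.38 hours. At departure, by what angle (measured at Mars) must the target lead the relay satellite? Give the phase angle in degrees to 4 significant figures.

φ = 99.79°

From Kepler's third law T² = 4π²r³/μ at r = 27460 km, T = 38.38 hours = 38.38 × 3600 s = 1.38168×10^5 s: μ = 4π²r³/T² = 42820.0 km³/s².
Semi-major axis of the transfer orbit: a_t = (4581 + 27460)/2 = 16020.5 km.
The half-period of the transfer ellipse is t = π√(a_t³/μ) = 30790 s.
The target's mean motion on its circular orbit is ω₂ = √(μ/r₂³) = 4.547×10^-5 rad/s.
Angle swept by the target during transfer: ω₂·t = 1.400 rad = 80.21°.
Arrival is 180° from departure on the ellipse, so φ = 180° − 80.21° = 99.79°.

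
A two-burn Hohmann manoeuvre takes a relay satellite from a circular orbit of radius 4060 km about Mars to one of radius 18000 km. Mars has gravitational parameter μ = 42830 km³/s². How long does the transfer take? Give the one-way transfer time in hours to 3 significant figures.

t = 4.88 hours

Transfer-ellipse semi-major axis a_t = (r₁ + r₂)/2 = (4060 + 18000)/2 = 11030 km.
Half the transfer-orbit period gives t = π√(a_t³/μ) = 17580 s.
Converting: 17580 s ÷ 3600 s/hour = 4.88 hours.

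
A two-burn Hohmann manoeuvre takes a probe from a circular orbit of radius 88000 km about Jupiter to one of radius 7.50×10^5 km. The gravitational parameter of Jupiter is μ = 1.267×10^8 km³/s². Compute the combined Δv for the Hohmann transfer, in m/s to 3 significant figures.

Δv = 19900 m/s

Semi-major axis of the transfer orbit: a_t = (88000 + 7.500×10^5)/2 = 4.190×10^5 km.
At r₁ the circular-orbit speed is v₁ = √(μ/r₁) = 37.944 km/s.
On the transfer ellipse at r₁, vis-viva gives v_p = √[μ(2/r₁ − 1/a_t)] = 50.766 km/s.
First burn Δv₁ = |v_p − v₁| = 12.82 km/s.
Circular speed at r₂: v₂ = √(μ/r₂) = 12.9974 km/s.
Transfer-orbit speed at r₂: v_a = √[μ(2/r₂ − 1/a_t)] = 5.95651 km/s.
Second burn Δv₂ = |v₂ − v_a| = 7.041 km/s.
Total Δv = Δv₁ + Δv₂ = 19.86 km/s.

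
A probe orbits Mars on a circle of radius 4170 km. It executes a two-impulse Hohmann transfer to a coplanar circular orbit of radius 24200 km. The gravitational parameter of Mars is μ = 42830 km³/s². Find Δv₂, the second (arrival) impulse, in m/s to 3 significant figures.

Δv₂ = 609 m/s

The Hohmann ellipse has a_t = (r₁ + r₂)/2 = 14185 km.
On the circular orbit at r = 24200 km, v_c = √(μ/r) = 1.33035 km/s.
Vis-viva on the transfer ellipse at r = 24200 km gives v_t = √[μ(2/r − 1/a_t)] = 0.721306 km/s.
Δv₂ = |v_t − v_c| = |0.721306 − 1.33035| = 0.6090 km/s.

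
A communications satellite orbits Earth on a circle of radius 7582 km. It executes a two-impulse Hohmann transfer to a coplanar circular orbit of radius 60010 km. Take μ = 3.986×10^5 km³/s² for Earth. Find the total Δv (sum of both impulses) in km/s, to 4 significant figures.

Semi-major axis of the transfer orbit: a_t = (7582 + 60010)/2 = 33796 km.
Circular speed at r₁: v₁ = √(μ/r₁) = √(3.986×10^5/7582) = 7.251 km/s.
Transfer-orbit speed at r₁ (vis-viva): v_p = √[μ(2/r₁ − 1/a_t)] = 9.662 km/s.
First burn Δv₁ = |v_p − v₁| = 2.411 km/s.
Circular speed at r₂: v₂ = √(μ/r₂) = 2.5773 km/s.
Transfer-orbit speed at r₂: v_a = √[μ(2/r₂ − 1/a_t)] = 1.2207 km/s.
Second burn Δv₂ = |v₂ − v_a| = 1.357 km/s.
Δv = Δv₁ + Δv₂ = 2.411 + 1.357 = 3.768 km/s.

Δv = 3.768 km/s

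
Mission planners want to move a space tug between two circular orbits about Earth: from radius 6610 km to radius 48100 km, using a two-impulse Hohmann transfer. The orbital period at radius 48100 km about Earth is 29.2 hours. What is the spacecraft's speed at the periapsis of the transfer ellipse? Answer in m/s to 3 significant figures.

v = 10300 m/s

From Kepler's third law T² = 4π²r³/μ at r = 48100 km, T = 29.2 hours = 29.2 × 3600 s = 1.0512×10^5 s: μ = 4π²r³/T² = 3.97580×10^5 km³/s².
Semi-major axis of the transfer orbit: a_t = (6610 + 48100)/2 = 27355 km.
The periapsis of the transfer ellipse is at r = 6610 km.
Vis-viva: v = √[μ(2/r − 1/a_t)] = √[3.97580×10^5 × (2/6610 − 1/27355)] = 10.28 km/s.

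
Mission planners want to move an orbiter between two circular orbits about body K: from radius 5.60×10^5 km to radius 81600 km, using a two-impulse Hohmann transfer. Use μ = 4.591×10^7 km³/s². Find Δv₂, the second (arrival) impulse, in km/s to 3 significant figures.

Δv₂ = 7.62 km/s

The Hohmann ellipse has a_t = (r₁ + r₂)/2 = 3.208×10^5 km.
Circular speed at r = 81600 km: v_c = √(μ/r) = 23.720 km/s.
Transfer-orbit speed at the same r (vis-viva, a = a_t): v_t = √[μ(2/r − 1/a_t)] = 31.339 km/s.
Δv₂ = |v_t − v_c| = |31.339 − 23.720| = 7.619 km/s.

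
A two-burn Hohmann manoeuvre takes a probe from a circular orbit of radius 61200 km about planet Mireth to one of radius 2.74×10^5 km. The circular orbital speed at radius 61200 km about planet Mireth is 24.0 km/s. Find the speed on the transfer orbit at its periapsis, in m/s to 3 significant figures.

v = 30700 m/s

From the circular-orbit relation v² = μ/r at r = 61200 km: μ = v²r = (24.0)² × 61200 = 3.52512×10^7 km³/s².
Transfer-ellipse semi-major axis a_t = (r₁ + r₂)/2 = (61200 + 2.740×10^5)/2 = 1.676×10^5 km.
At periapsis, r = 61200 km.
Vis-viva: v = √[μ(2/r − 1/a_t)] = √[3.52512×10^7 × (2/61200 − 1/1.676×10^5)] = 30.69 km/s.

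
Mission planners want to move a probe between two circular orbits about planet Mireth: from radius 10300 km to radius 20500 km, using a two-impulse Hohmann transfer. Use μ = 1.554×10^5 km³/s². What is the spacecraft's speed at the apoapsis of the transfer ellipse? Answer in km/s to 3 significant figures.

v = 2.25 km/s

Semi-major axis of the transfer orbit: a_t = (10300 + 20500)/2 = 15400 km.
At apoapsis, r = 20500 km.
Vis-viva: v = √[μ(2/r − 1/a_t)] = √[1.554×10^5 × (2/20500 − 1/15400)] = 2.252 km/s.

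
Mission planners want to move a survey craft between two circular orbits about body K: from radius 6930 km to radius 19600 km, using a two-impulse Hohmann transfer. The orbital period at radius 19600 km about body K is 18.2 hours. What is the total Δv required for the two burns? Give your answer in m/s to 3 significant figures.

From Kepler's third law T² = 4π²r³/μ at r = 19600 km, T = 18.2 hours = 18.2 × 3600 s = 65520 s: μ = 4π²r³/T² = 69243.7 km³/s².
Transfer-ellipse semi-major axis a_t = (r₁ + r₂)/2 = (6930 + 19600)/2 = 13265 km.
At r₁ the circular-orbit speed is v₁ = √(μ/r₁) = 3.1610 km/s.
On the transfer ellipse at r₁, vis-viva gives v_p = √[μ(2/r₁ − 1/a_t)] = 3.8424 km/s.
First burn Δv₁ = |v_p − v₁| = 0.6814 km/s.
Circular speed at r₂: v₂ = √(μ/r₂) = 1.880 km/s.
Transfer-orbit speed at r₂: v_a = √[μ(2/r₂ − 1/a_t)] = 1.359 km/s.
Second burn Δv₂ = |v₂ − v_a| = 0.5210 km/s.
Δv = Δv₁ + Δv₂ = 0.6814 + 0.5210 = 1.202 km/s.

Δv = 1200 m/s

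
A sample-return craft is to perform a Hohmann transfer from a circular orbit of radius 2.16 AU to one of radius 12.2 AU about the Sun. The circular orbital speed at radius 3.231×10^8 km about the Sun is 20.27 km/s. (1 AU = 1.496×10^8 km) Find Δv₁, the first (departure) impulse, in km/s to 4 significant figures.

From the circular-orbit relation v² = μ/r at r = 3.231×10^8 km: μ = v²r = (20.27)² × 3.231×10^8 = 1.32753×10^11 km³/s².
In km: r₁ = 2.16 × 1.496×10^8 = 3.23136×10^8 km; r₂ = 12.2 × 1.496×10^8 = 1.82512×10^9 km.
Semi-major axis of the transfer orbit: a_t = (3.23136×10^8 + 1.82512×10^9)/2 = 1.074128×10^9 km.
On the circular orbit at r = 3.23136×10^8 km, v_c = √(μ/r) = 20.269 km/s.
Vis-viva on the transfer ellipse at r = 3.23136×10^8 km gives v_t = √[μ(2/r − 1/a_t)] = 26.421 km/s.
Δv₁ = |v_t − v_c| = |26.421 − 20.269| = 6.152 km/s.

Δv₁ = 6.152 km/s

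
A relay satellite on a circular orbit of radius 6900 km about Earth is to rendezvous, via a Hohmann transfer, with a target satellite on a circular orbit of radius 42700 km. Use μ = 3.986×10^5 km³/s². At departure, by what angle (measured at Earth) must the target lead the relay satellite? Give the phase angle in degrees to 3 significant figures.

Transfer-ellipse semi-major axis a_t = (r₁ + r₂)/2 = (6900 + 42700)/2 = 24800 km.
Transfer time t = π√(a_t³/μ) = 19433.8 s.
Target angular speed ω₂ = √(μ/r₂³) = 7.15528×10^-5 rad/s.
Angle swept by the target during transfer: ω₂·t = 1.3905 rad = 79.67°.
Arrival is 180° from departure on the ellipse, so φ = 180° − 79.67° = 100°.

φ = 100°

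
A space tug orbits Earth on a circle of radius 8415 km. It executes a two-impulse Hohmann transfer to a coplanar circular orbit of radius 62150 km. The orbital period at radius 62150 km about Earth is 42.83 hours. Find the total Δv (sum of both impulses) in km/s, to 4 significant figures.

From Kepler's third law T² = 4π²r³/μ at r = 62150 km, T = 42.83 hours = 42.83 × 3600 s = 1.54188×10^5 s: μ = 4π²r³/T² = 3.98641×10^5 km³/s².
The Hohmann ellipse has a_t = (r₁ + r₂)/2 = 35282.5 km.
Circular speed at r₁: v₁ = √(μ/r₁) = √(3.98641×10^5/8415) = 6.883 km/s.
Transfer-orbit speed at r₁ (v² = μ(2/r − 1/a)): v_p = √[μ(2/r₁ − 1/a_t)] = 9.135 km/s.
First burn Δv₁ = |v_p − v₁| = 2.252 km/s.
At r₂, v₂ = √(μ/r₂) = 2.533 km/s.
Transfer-orbit speed at r₂: v_a = √[μ(2/r₂ − 1/a_t)] = 1.237 km/s.
Second burn Δv₂ = |v₂ − v_a| = 1.296 km/s.
Total Δv = Δv₁ + Δv₂ = 3.548 km/s.

Δv = 3.548 km/s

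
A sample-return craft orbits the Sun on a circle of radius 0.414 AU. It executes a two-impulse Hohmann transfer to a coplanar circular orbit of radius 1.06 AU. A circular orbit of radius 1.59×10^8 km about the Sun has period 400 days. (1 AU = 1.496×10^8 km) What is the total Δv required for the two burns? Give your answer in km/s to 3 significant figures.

From Kepler's third law T² = 4π²r³/μ at r = 1.59×10^8 km, T = 400 days = 400 × 86400 s = 3.456×10^7 s: μ = 4π²r³/T² = 1.32863×10^11 km³/s².
In km: r₁ = 0.414 × 1.496×10^8 = 6.19344×10^7 km; r₂ = 1.06 × 1.496×10^8 = 1.58576×10^8 km.
The Hohmann ellipse has a_t = (r₁ + r₂)/2 = 1.102552×10^8 km.
Circular speed at r₁: v₁ = √(μ/r₁) = √(1.32863×10^11/6.19344×10^7) = 46.32 km/s.
On the transfer ellipse at r₁, v² = μ(2/r − 1/a) gives v_p = √[μ(2/r₁ − 1/a_t)] = 55.55 km/s.
First burn Δv₁ = |v_p − v₁| = 9.230 km/s.
At r₂, v₂ = √(μ/r₂) = 28.9456 km/s.
Transfer-orbit speed at r₂: v_a = √[μ(2/r₂ − 1/a_t)] = 21.6945 km/s.
Second burn Δv₂ = |v₂ − v_a| = 7.251 km/s.
Δv = Δv₁ + Δv₂ = 9.230 + 7.251 = 16.48 km/s.

Δv = 16.5 km/s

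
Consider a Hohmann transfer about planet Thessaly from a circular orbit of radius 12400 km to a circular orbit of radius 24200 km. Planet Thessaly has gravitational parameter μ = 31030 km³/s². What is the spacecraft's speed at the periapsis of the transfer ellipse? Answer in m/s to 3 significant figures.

v = 1820 m/s

Transfer-ellipse semi-major axis a_t = (r₁ + r₂)/2 = (12400 + 24200)/2 = 18300 km.
The periapsis of the transfer ellipse is at r = 12400 km.
From the vis-viva equation, v = √[μ(2/r − 1/a_t)] = 1.819 km/s.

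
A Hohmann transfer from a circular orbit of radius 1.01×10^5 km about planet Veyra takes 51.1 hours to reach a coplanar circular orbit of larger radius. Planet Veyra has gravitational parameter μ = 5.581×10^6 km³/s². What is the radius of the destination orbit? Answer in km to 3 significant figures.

r₂ = 4.34×10^5 km

Transfer time t = 51.1 hours = 1.8396×10^5 s, and t = π√(a_t³/μ).
So a_t = (μ t²/π²)^(1/3) = (5.581×10^6 × (1.8396×10^5)² / π²)^(1/3) = 2.6748×10^5 km.
Since a_t = (r₁ + r₂)/2, r₂ = 2a_t − r₁ = 2×2.6748×10^5 − 1.010×10^5 = 4.3396×10^5 km.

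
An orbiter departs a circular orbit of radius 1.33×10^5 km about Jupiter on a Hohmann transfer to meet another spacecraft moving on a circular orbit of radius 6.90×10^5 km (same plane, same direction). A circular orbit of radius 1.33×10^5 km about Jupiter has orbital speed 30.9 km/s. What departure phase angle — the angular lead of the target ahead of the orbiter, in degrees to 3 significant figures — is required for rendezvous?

φ = 97.1°

From the circular-orbit relation v² = μ/r at r = 1.33×10^5 km: μ = v²r = (30.9)² × 1.33×10^5 = 1.26990×10^8 km³/s².
Transfer-ellipse semi-major axis a_t = (r₁ + r₂)/2 = (1.330×10^5 + 6.900×10^5)/2 = 4.115×10^5 km.
Transfer time t = π√(a_t³/μ) = 73590 s.
The target's mean motion on its circular orbit is ω₂ = √(μ/r₂³) = 1.9661×10^-5 rad/s.
Angle swept by the target during transfer: ω₂·t = 1.4469 rad = 82.90°.
Arrival is 180° from departure on the ellipse, so φ = 180° − 82.90° = 97.1°.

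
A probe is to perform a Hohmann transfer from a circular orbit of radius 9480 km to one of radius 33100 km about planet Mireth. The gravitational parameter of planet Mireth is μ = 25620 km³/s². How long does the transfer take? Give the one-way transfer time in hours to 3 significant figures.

t = 16.9 hours

Transfer-ellipse semi-major axis a_t = (r₁ + r₂)/2 = (9480 + 33100)/2 = 21290 km.
Half the transfer-orbit period gives t = π√(a_t³/μ) = 60970 s.
Converting: 60970 s ÷ 3600 s/hour = 16.9 hours.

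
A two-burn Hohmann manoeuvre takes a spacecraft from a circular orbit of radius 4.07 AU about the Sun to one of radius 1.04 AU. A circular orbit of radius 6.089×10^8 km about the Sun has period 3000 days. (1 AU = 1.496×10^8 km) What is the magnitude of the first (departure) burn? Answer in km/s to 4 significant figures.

From Kepler's third law T² = 4π²r³/μ at r = 6.089×10^8 km, T = 3000 days = 3000 × 86400 s = 2.592×10^8 s: μ = 4π²r³/T² = 1.32656×10^11 km³/s².
In km: r₁ = 4.07 × 1.496×10^8 = 6.08872×10^8 km; r₂ = 1.04 × 1.496×10^8 = 1.55584×10^8 km.
Semi-major axis of the transfer orbit: a_t = (6.08872×10^8 + 1.55584×10^8)/2 = 3.82228×10^8 km.
On the circular orbit at r = 6.08872×10^8 km, v_c = √(μ/r) = 14.76 km/s.
Vis-viva on the transfer ellipse at r = 6.08872×10^8 km gives v_t = √[μ(2/r − 1/a_t)] = 9.417 km/s.
Δv₁ = |v_t − v_c| = |9.417 − 14.76| = 5.343 km/s.

Δv₁ = 5.343 km/s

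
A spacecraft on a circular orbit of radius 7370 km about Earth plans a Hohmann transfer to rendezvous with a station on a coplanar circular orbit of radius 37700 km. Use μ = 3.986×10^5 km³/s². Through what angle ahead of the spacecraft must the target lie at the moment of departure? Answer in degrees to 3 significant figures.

The Hohmann ellipse has a_t = (r₁ + r₂)/2 = 22535 km.
Transfer time t = π√(a_t³/μ) = 16830 s.
The target's mean motion on its circular orbit is ω₂ = √(μ/r₂³) = 8.625×10^-5 rad/s.
Angle swept by the target during transfer: ω₂·t = 1.452 rad = 83.19°.
Arrival is 180° from departure on the ellipse, so φ = 180° − 83.19° = 96.8°.

φ = 96.8°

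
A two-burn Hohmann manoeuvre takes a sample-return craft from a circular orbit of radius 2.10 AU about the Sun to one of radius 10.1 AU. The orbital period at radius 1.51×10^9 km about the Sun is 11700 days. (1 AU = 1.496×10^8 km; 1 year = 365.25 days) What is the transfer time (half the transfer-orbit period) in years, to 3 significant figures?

From Kepler's third law T² = 4π²r³/μ at r = 1.51×10^9 km, T = 11700 days = 11700 × 86400 s = 1.01088×10^9 s: μ = 4π²r³/T² = 1.33012×10^11 km³/s².
In km: r₁ = 2.10 × 1.496×10^8 = 3.1416×10^8 km; r₂ = 10.1 × 1.496×10^8 = 1.51096×10^9 km.
The Hohmann ellipse has a_t = (r₁ + r₂)/2 = 9.1256×10^8 km.
By Kepler's third law the transfer-orbit period is T = 2π√(a_t³/μ), so t = T/2 = 2.3746×10^8 s.
Converting: 2.3746×10^8 s ÷ 3.15576×10^7 s/year (365.25 × 86400) = 7.52 years.

t = 7.52 years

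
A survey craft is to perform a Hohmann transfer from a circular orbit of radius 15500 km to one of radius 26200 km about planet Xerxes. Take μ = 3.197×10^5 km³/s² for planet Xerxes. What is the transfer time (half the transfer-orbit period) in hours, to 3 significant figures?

t = 4.65 hours

The Hohmann ellipse has a_t = (r₁ + r₂)/2 = 20850 km.
Half the transfer-orbit period gives t = π√(a_t³/μ) = 16730 s.
Converting: 16730 s ÷ 3600 s/hour = 4.65 hours.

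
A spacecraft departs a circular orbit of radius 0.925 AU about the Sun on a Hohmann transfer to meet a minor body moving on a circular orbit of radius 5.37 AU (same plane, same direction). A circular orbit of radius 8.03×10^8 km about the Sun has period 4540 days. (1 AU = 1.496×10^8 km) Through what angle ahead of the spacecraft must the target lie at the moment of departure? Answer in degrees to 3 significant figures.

φ = 99.2°

From Kepler's third law T² = 4π²r³/μ at r = 8.03×10^8 km, T = 4540 days = 4540 × 86400 s = 3.92256×10^8 s: μ = 4π²r³/T² = 1.32852×10^11 km³/s².
In km: r₁ = 0.925 × 1.496×10^8 = 1.3838×10^8 km; r₂ = 5.37 × 1.496×10^8 = 8.03352×10^8 km.
The Hohmann ellipse has a_t = (r₁ + r₂)/2 = 4.70866×10^8 km.
Transfer time t = π√(a_t³/μ) = 8.80668×10^7 s.
Target angular speed ω₂ = √(μ/r₂³) = 1.60075×10^-8 rad/s.
Angle swept by the target during transfer: ω₂·t = 1.4097 rad = 80.77°.
Arrival is 180° from departure on the ellipse, so φ = 180° − 80.77° = 99.2°.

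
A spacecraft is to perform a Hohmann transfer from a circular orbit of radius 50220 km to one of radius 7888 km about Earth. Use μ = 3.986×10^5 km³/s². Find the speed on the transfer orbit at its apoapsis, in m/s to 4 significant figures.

v = 1468 m/s

The Hohmann ellipse has a_t = (r₁ + r₂)/2 = 29054 km.
The apoapsis of the transfer ellipse is at r = 50220 km.
Vis-viva: v = √[μ(2/r − 1/a_t)] = √[3.986×10^5 × (2/50220 − 1/29054)] = 1.468 km/s.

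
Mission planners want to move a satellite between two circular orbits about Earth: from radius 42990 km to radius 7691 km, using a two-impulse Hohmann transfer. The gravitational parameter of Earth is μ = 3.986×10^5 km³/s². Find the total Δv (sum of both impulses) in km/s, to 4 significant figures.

Transfer-ellipse semi-major axis a_t = (r₁ + r₂)/2 = (42990 + 7691)/2 = 25340.5 km.
Circular speed at r₁: v₁ = √(μ/r₁) = √(3.986×10^5/42990) = 3.045 km/s.
On the transfer ellipse at r₁, vis-viva equation gives v_a = √[μ(2/r₁ − 1/a_t)] = 1.678 km/s.
First burn Δv₁ = |v_a − v₁| = 1.367 km/s.
At r₂, v₂ = √(μ/r₂) = 7.199 km/s.
Transfer-orbit speed at r₂: v_p = √[μ(2/r₂ − 1/a_t)] = 9.377 km/s.
Second burn Δv₂ = |v₂ − v_p| = 2.178 km/s.
Δv = Δv₁ + Δv₂ = 1.367 + 2.178 = 3.545 km/s.

Δv = 3.545 km/s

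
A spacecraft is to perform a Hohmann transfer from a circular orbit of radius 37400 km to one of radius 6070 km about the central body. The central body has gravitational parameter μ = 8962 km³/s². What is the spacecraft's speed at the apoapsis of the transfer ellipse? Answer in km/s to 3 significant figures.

v = 0.259 km/s

The Hohmann ellipse has a_t = (r₁ + r₂)/2 = 21735 km.
The apoapsis of the transfer ellipse is at r = 37400 km.
Vis-viva: v = √[μ(2/r − 1/a_t)] = √[8962 × (2/37400 − 1/21735)] = 0.2587 km/s.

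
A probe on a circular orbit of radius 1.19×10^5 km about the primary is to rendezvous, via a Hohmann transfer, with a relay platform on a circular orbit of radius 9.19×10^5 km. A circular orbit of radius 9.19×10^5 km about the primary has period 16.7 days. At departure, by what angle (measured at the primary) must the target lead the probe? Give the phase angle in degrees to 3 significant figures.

φ = 104°

From Kepler's third law T² = 4π²r³/μ at r = 9.19×10^5 km, T = 16.7 days = 16.7 × 86400 s = 1.44288×10^6 s: μ = 4π²r³/T² = 1.47179×10^7 km³/s².
Semi-major axis of the transfer orbit: a_t = (1.190×10^5 + 9.190×10^5)/2 = 5.190×10^5 km.
The half-period of the transfer ellipse is t = π√(a_t³/μ) = 3.0618×10^5 s.
Target angular speed ω₂ = √(μ/r₂³) = 4.3546×10^-6 rad/s.
Angle swept by the target during transfer: ω₂·t = 1.3333 rad = 76.39°.
Arrival is 180° from departure on the ellipse, so φ = 180° − 76.39° = 104°.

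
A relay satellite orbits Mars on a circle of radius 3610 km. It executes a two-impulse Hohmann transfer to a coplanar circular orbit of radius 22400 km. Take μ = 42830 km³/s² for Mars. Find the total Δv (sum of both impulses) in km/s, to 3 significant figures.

Transfer-ellipse semi-major axis a_t = (r₁ + r₂)/2 = (3610 + 22400)/2 = 13005 km.
Circular speed at r₁: v₁ = √(μ/r₁) = √(42830/3610) = 3.4445 km/s.
On the transfer ellipse at r₁, vis-viva equation gives v_p = √[μ(2/r₁ − 1/a_t)] = 4.5205 km/s.
First burn Δv₁ = |v_p − v₁| = 1.076 km/s.
Circular speed at r₂: v₂ = √(μ/r₂) = 1.38277 km/s.
Transfer-orbit speed at r₂: v_a = √[μ(2/r₂ − 1/a_t)] = 0.728532 km/s.
Second burn Δv₂ = |v₂ − v_a| = 0.6542 km/s.
Δv = Δv₁ + Δv₂ = 1.076 + 0.6542 = 1.730 km/s.

Δv = 1.73 km/s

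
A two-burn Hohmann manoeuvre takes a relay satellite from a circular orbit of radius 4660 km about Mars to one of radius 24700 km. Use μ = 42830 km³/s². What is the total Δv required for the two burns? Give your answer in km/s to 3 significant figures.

Semi-major axis of the transfer orbit: a_t = (4660 + 24700)/2 = 14680 km.
At r₁ the circular-orbit speed is v₁ = √(μ/r₁) = 3.0317 km/s.
On the transfer ellipse at r₁, v² = μ(2/r − 1/a) gives v_p = √[μ(2/r₁ − 1/a_t)] = 3.9325 km/s.
First burn Δv₁ = |v_p − v₁| = 0.9008 km/s.
Circular speed at r₂: v₂ = √(μ/r₂) = 1.3168 km/s.
Transfer-orbit speed at r₂: v_a = √[μ(2/r₂ − 1/a_t)] = 0.74192 km/s.
Second burn Δv₂ = |v₂ − v_a| = 0.5749 km/s.
Δv = Δv₁ + Δv₂ = 0.9008 + 0.5749 = 1.476 km/s.

Δv = 1.48 km/s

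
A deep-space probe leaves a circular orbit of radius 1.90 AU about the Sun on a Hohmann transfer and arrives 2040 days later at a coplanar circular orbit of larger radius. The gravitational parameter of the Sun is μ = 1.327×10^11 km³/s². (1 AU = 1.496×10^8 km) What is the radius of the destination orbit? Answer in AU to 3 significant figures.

r₂ = 8.09 AU

In km: r₁ = 1.90 × 1.496×10^8 = 2.8424×10^8 km.
Transfer time t = 2040 days = 1.76256×10^8 s, and t = π√(a_t³/μ).
So a_t = (μ t²/π²)^(1/3) = (1.327×10^11 × (1.76256×10^8)² / π²)^(1/3) = 7.4751×10^8 km.
Since a_t = (r₁ + r₂)/2, r₂ = 2a_t − r₁ = 2×7.4751×10^8 − 2.8424×10^8 = 1.21078×10^9 km.
In AU: r₂ = 1.21078×10^9 / 1.496×10^8 = 8.09 AU.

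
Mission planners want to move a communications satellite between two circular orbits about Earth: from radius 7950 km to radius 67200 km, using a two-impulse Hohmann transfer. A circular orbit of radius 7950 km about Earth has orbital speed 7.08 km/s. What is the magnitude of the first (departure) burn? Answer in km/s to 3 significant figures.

From the circular-orbit relation v² = μ/r at r = 7950 km: μ = v²r = (7.08)² × 7950 = 3.98505×10^5 km³/s².
Transfer-ellipse semi-major axis a_t = (r₁ + r₂)/2 = (7950 + 67200)/2 = 37575 km.
On the circular orbit at r = 7950 km, v_c = √(μ/r) = 7.080 km/s.
Vis-viva on the transfer ellipse at r = 7950 km gives v_t = √[μ(2/r − 1/a_t)] = 9.468 km/s.
Δv₁ = |v_t − v_c| = |9.468 − 7.080| = 2.388 km/s.

Δv₁ = 2.39 km/s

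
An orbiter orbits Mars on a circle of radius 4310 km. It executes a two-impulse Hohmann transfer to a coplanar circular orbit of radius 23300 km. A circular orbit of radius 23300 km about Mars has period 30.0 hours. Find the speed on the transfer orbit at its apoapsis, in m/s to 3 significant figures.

From Kepler's third law T² = 4π²r³/μ at r = 23300 km, T = 30.0 hours = 30.0 × 3600 s = 1.080×10^5 s: μ = 4π²r³/T² = 42813.4 km³/s².
Semi-major axis of the transfer orbit: a_t = (4310 + 23300)/2 = 13805 km.
At apoapsis, r = 23300 km.
Applying v² = μ(2/r − 1/a_t): v = 0.7574 km/s.

v = 757 m/s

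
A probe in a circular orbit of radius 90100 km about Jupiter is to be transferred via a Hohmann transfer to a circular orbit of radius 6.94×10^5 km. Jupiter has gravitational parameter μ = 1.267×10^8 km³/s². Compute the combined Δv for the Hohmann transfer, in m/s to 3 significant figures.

Δv = 19400 m/s

The Hohmann ellipse has a_t = (r₁ + r₂)/2 = 3.9205×10^5 km.
At r₁ the circular-orbit speed is v₁ = √(μ/r₁) = 37.4995 km/s.
Transfer-orbit speed at r₁ (vis-viva): v_p = √[μ(2/r₁ − 1/a_t)] = 49.8925 km/s.
First burn Δv₁ = |v_p − v₁| = 12.393 km/s.
At r₂, v₂ = √(μ/r₂) = 13.5117 km/s.
Transfer-orbit speed at r₂: v_a = √[μ(2/r₂ − 1/a_t)] = 6.47739 km/s.
Second burn Δv₂ = |v₂ − v_a| = 7.0343 km/s.
Δv = Δv₁ + Δv₂ = 12.393 + 7.0343 = 19.43 km/s.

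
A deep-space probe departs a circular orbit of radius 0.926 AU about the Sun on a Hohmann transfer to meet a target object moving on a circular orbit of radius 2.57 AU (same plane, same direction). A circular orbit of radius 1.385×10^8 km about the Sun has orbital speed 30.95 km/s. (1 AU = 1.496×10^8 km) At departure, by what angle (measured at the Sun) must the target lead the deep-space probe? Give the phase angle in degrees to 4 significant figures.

φ = 79.03°

From the circular-orbit relation v² = μ/r at r = 1.385×10^8 km: μ = v²r = (30.95)² × 1.385×10^8 = 1.32669×10^11 km³/s².
In km: r₁ = 0.926 × 1.496×10^8 = 1.385296×10^8 km; r₂ = 2.57 × 1.496×10^8 = 3.84472×10^8 km.
Semi-major axis of the transfer orbit: a_t = (1.385296×10^8 + 3.84472×10^8)/2 = 2.615008×10^8 km.
The half-period of the transfer ellipse is t = π√(a_t³/μ) = 3.647×10^7 s.
The target's mean motion on its circular orbit is ω₂ = √(μ/r₂³) = 4.832×10^-8 rad/s.
Angle swept by the target during transfer: ω₂·t = 1.7622 rad = 100.97°.
The deep-space probe traverses 180° on the transfer ellipse, so the target must lead by 180° − 100.97° = 79.03°.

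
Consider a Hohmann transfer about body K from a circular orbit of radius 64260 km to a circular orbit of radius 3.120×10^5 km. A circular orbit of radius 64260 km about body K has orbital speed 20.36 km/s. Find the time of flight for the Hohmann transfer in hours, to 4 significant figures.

t = 13.80 hours

From the circular-orbit relation v² = μ/r at r = 64260 km: μ = v²r = (20.36)² × 64260 = 2.66377×10^7 km³/s².
Semi-major axis of the transfer orbit: a_t = (64260 + 3.120×10^5)/2 = 1.8813×10^5 km.
By Kepler's third law the transfer-orbit period is T = 2π√(a_t³/μ), so t = T/2 = 49670 s.
Converting: 49670 s ÷ 3600 s/hour = 13.80 hours.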